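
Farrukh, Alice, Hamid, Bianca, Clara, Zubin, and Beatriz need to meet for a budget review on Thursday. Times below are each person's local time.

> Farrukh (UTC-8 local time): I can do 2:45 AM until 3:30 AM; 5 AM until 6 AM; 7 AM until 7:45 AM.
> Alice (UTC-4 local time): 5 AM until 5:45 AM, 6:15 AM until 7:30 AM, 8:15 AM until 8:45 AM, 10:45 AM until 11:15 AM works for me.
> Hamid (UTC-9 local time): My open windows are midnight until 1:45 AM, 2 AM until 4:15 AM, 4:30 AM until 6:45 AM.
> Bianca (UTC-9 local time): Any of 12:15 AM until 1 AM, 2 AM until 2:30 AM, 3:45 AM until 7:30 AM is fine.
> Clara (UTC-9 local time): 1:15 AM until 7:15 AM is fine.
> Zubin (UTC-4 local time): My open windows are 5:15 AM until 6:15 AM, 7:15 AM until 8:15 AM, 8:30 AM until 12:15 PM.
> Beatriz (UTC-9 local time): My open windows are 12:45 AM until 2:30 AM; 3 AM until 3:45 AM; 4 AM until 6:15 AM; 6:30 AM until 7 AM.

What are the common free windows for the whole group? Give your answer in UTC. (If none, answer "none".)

Farrukh in UTC: 10:45-11:30, 13:00-14:00, 15:00-15:45 (add 8h to convert from UTC-8).
Alice in UTC: 09:00-09:45, 10:15-11:30, 12:15-12:45, 14:45-15:15 (add 4h to convert from UTC-4).
Hamid in UTC: 09:00-10:45, 11:00-13:15, 13:30-15:45 (add 9h to convert from UTC-9).
Bianca in UTC: 09:15-10:00, 11:00-11:30, 12:45-16:30 (add 9h to convert from UTC-9).
Clara in UTC: 10:15-16:15 (add 9h to convert from UTC-9).
Zubin in UTC: 09:15-10:15, 11:15-12:15, 12:30-16:15 (add 4h to convert from UTC-4).
Beatriz in UTC: 09:45-11:30, 12:00-12:45, 13:00-15:15, 15:30-16:00 (add 9h to convert from UTC-9).
Farrukh ∩ Alice: 10:45-11:30, 15:00-15:15.
Farrukh ∩ Alice ∩ Hamid: 11:00-11:30, 15:00-15:15.
Farrukh ∩ Alice ∩ Hamid ∩ Bianca: 11:00-11:30, 15:00-15:15.
Farrukh ∩ Alice ∩ Hamid ∩ Bianca ∩ Clara: 11:00-11:30, 15:00-15:15.
Farrukh ∩ Alice ∩ Hamid ∩ Bianca ∩ Clara ∩ Zubin: 11:15-11:30, 15:00-15:15.
Farrukh ∩ Alice ∩ Hamid ∩ Bianca ∩ Clara ∩ Zubin ∩ Beatriz: 11:15-11:30, 15:00-15:15.

11:15-11:30, 15:00-15:15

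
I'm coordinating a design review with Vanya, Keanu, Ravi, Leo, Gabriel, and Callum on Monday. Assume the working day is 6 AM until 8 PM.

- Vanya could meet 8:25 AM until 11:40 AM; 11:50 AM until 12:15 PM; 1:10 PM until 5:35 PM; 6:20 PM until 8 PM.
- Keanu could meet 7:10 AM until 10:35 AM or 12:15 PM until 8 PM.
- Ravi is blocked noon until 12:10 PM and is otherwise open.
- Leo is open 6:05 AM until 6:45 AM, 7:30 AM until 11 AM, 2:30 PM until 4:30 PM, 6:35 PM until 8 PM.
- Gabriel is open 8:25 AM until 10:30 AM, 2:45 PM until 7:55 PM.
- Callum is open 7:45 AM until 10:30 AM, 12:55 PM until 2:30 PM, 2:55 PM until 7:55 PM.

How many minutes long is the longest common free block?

Vanya free: 08:25-11:40, 11:50-12:15, 13:10-17:35, 18:20-20:00.
Keanu free: 07:10-10:35, 12:15-20:00.
Ravi free: 06:00-12:00, 12:10-20:00 (invert busy blocks within the working day).
Leo free: 06:05-06:45, 07:30-11:00, 14:30-16:30, 18:35-20:00.
Gabriel free: 08:25-10:30, 14:45-19:55.
Callum free: 07:45-10:30, 12:55-14:30, 14:55-19:55.
Vanya ∩ Keanu: 08:25-10:35, 13:10-17:35, 18:20-20:00.
Vanya ∩ Keanu ∩ Ravi: 08:25-10:35, 13:10-17:35, 18:20-20:00.
Vanya ∩ Keanu ∩ Ravi ∩ Leo: 08:25-10:35, 14:30-16:30, 18:35-20:00.
Vanya ∩ Keanu ∩ Ravi ∩ Leo ∩ Gabriel: 08:25-10:30, 14:45-16:30, 18:35-19:55.
Vanya ∩ Keanu ∩ Ravi ∩ Leo ∩ Gabriel ∩ Callum: 08:25-10:30, 14:55-16:30, 18:35-19:55.
Those are the intersection windows.
The longest is 08:25-10:30 at 125 minutes.

125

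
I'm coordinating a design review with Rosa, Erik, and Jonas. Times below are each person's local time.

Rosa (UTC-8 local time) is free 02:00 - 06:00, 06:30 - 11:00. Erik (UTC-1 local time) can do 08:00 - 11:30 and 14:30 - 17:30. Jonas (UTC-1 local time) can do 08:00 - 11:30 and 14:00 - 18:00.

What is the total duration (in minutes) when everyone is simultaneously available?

Rosa in UTC: 10:00-14:00, 14:30-19:00 (add 8h to convert from UTC-8).
Erik in UTC: 09:00-12:30, 15:30-18:30 (add 1h to convert from UTC-1).
Jonas in UTC: 09:00-12:30, 15:00-19:00 (add 1h to convert from UTC-1).
Rosa ∩ Erik: 10:00-12:30, 15:30-18:30.
Rosa ∩ Erik ∩ Jonas: 10:00-12:30, 15:30-18:30.
So the common availability across everyone is 10:00-12:30, 15:30-18:30.
Summing the common windows: 150 + 180 = 330 minutes.

330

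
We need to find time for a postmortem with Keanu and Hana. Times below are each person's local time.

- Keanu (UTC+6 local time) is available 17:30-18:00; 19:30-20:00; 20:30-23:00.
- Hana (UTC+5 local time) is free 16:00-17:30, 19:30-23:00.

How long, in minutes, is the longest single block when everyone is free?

Keanu in UTC: 11:30-12:00, 13:30-14:00, 14:30-17:00 (subtract 6h to convert from UTC+6).
Hana in UTC: 11:00-12:30, 14:30-18:00 (subtract 5h to convert from UTC+5).
Keanu ∩ Hana: 11:30-12:00, 14:30-17:00.
Those are the intersection windows.
The longest is 14:30-17:00 at 150 minutes.

150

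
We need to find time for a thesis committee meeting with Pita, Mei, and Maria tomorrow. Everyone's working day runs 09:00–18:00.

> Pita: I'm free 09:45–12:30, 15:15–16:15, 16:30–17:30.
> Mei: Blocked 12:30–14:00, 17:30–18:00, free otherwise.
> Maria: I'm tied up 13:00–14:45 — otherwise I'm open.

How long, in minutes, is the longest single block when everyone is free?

165

Pita free: 09:45-12:30, 15:15-16:15, 16:30-17:30.
Mei free: 09:00-12:30, 14:00-17:30 (invert busy blocks within the working day).
Maria free: 09:00-13:00, 14:45-18:00 (invert busy blocks within the working day).
Pita ∩ Mei: 09:45-12:30, 15:15-16:15, 16:30-17:30.
Pita ∩ Mei ∩ Maria: 09:45-12:30, 15:15-16:15, 16:30-17:30.
So the common availability across everyone is 09:45-12:30, 15:15-16:15, 16:30-17:30.
The longest is 09:45-12:30 at 165 minutes.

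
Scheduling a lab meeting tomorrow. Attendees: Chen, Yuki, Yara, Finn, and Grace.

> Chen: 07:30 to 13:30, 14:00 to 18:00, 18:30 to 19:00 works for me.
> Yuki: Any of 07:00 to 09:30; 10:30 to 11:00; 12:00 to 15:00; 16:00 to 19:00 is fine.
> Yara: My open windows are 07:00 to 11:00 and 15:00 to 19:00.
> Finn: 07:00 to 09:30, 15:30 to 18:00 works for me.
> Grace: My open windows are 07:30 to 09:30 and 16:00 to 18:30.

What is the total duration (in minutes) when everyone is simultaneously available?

Chen ∩ Yuki: 07:30-09:30, 10:30-11:00, 12:00-13:30, 14:00-15:00, 16:00-18:00, 18:30-19:00.
Chen ∩ Yuki ∩ Yara: 07:30-09:30, 10:30-11:00, 16:00-18:00, 18:30-19:00.
Chen ∩ Yuki ∩ Yara ∩ Finn: 07:30-09:30, 16:00-18:00.
Chen ∩ Yuki ∩ Yara ∩ Finn ∩ Grace: 07:30-09:30, 16:00-18:00.
Summing the common windows: 120 + 120 = 240 minutes.

240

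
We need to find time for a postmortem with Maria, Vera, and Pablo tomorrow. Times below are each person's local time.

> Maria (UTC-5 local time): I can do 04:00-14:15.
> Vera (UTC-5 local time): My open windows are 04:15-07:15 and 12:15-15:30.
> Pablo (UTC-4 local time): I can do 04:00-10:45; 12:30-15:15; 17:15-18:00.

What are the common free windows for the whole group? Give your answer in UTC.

09:15-12:15, 17:15-19:15

Maria in UTC: 09:00-19:15 (add 5h to convert from UTC-5).
Vera in UTC: 09:15-12:15, 17:15-20:30 (add 5h to convert from UTC-5).
Pablo in UTC: 08:00-14:45, 16:30-19:15, 21:15-22:00 (add 4h to convert from UTC-4).
Maria ∩ Vera: 09:15-12:15, 17:15-19:15.
Maria ∩ Vera ∩ Pablo: 09:15-12:15, 17:15-19:15.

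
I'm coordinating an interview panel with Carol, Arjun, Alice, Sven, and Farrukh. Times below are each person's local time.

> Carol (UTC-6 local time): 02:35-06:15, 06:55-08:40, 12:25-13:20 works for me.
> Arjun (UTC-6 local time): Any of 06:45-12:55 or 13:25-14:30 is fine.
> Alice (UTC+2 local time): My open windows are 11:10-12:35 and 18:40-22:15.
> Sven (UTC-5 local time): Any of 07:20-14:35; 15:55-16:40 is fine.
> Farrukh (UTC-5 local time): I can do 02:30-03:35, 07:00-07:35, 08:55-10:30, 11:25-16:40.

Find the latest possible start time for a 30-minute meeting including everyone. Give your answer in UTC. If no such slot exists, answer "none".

18:25

Carol in UTC: 08:35-12:15, 12:55-14:40, 18:25-19:20 (add 6h to convert from UTC-6).
Arjun in UTC: 12:45-18:55, 19:25-20:30 (add 6h to convert from UTC-6).
Alice in UTC: 09:10-10:35, 16:40-20:15 (subtract 2h to convert from UTC+2).
Sven in UTC: 12:20-19:35, 20:55-21:40 (add 5h to convert from UTC-5).
Farrukh in UTC: 07:30-08:35, 12:00-12:35, 13:55-15:30, 16:25-21:40 (add 5h to convert from UTC-5).
Carol ∩ Arjun: 12:55-14:40, 18:25-18:55.
Carol ∩ Arjun ∩ Alice: 18:25-18:55.
Carol ∩ Arjun ∩ Alice ∩ Sven: 18:25-18:55.
Carol ∩ Arjun ∩ Alice ∩ Sven ∩ Farrukh: 18:25-18:55.
So the common availability across everyone is 18:25-18:55.
The last common window of at least 30 minutes is 18:25-18:55; a 30-minute meeting can start as late as 18:25 and still end by 18:55.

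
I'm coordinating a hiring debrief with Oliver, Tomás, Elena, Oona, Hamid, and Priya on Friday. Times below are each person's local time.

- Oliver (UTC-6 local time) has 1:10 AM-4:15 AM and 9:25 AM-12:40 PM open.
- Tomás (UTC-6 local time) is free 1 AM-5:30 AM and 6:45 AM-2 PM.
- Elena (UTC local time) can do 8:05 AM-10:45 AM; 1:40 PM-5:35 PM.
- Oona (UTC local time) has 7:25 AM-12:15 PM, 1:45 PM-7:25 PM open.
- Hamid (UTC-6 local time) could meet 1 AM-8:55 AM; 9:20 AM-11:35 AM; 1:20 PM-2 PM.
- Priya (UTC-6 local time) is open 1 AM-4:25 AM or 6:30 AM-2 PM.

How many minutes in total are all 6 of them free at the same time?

260

Oliver in UTC: 07:10-10:15, 15:25-18:40 (add 6h to convert from UTC-6).
Tomás in UTC: 07:00-11:30, 12:45-20:00 (add 6h to convert from UTC-6).
Elena in UTC: 08:05-10:45, 13:40-17:35.
Oona in UTC: 07:25-12:15, 13:45-19:25.
Hamid in UTC: 07:00-14:55, 15:20-17:35, 19:20-20:00 (add 6h to convert from UTC-6).
Priya in UTC: 07:00-10:25, 12:30-20:00 (add 6h to convert from UTC-6).
Oliver ∩ Tomás: 07:10-10:15, 15:25-18:40.
Oliver ∩ Tomás ∩ Elena: 08:05-10:15, 15:25-17:35.
Oliver ∩ Tomás ∩ Elena ∩ Oona: 08:05-10:15, 15:25-17:35.
Oliver ∩ Tomás ∩ Elena ∩ Oona ∩ Hamid: 08:05-10:15, 15:25-17:35.
Oliver ∩ Tomás ∩ Elena ∩ Oona ∩ Hamid ∩ Priya: 08:05-10:15, 15:25-17:35.
Those are the intersection windows.
Summing the common windows: 130 + 130 = 260 minutes.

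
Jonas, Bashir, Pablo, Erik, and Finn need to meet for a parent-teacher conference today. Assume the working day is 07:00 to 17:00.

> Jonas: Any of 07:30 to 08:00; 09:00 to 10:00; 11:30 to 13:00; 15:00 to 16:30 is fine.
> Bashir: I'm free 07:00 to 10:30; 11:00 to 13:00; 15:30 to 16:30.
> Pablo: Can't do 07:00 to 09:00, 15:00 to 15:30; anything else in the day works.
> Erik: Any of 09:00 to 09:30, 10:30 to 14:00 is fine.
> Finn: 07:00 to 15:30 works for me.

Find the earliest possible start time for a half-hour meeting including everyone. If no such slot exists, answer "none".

09:00

Jonas free: 07:30-08:00, 09:00-10:00, 11:30-13:00, 15:00-16:30.
Bashir free: 07:00-10:30, 11:00-13:00, 15:30-16:30.
Pablo free: 09:00-15:00, 15:30-17:00 (invert busy blocks within the working day).
Erik free: 09:00-09:30, 10:30-14:00.
Finn free: 07:00-15:30.
Jonas ∩ Bashir: 07:30-08:00, 09:00-10:00, 11:30-13:00, 15:30-16:30.
Jonas ∩ Bashir ∩ Pablo: 09:00-10:00, 11:30-13:00, 15:30-16:30.
Jonas ∩ Bashir ∩ Pablo ∩ Erik: 09:00-09:30, 11:30-13:00.
Jonas ∩ Bashir ∩ Pablo ∩ Erik ∩ Finn: 09:00-09:30, 11:30-13:00.
The first common window of at least 30 minutes is 09:00-09:30, so the earliest start is 09:00.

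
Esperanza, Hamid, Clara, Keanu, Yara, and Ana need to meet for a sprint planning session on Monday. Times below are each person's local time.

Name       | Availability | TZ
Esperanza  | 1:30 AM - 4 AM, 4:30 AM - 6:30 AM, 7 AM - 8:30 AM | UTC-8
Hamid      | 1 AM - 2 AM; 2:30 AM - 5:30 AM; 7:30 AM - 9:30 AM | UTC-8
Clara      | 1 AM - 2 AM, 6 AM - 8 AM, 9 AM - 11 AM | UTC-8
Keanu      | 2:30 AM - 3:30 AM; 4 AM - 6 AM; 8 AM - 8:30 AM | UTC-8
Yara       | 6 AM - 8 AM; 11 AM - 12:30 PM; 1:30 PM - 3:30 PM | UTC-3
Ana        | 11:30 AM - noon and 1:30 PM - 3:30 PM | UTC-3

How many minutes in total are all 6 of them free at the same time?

Esperanza in UTC: 09:30-12:00, 12:30-14:30, 15:00-16:30 (add 8h to convert from UTC-8).
Hamid in UTC: 09:00-10:00, 10:30-13:30, 15:30-17:30 (add 8h to convert from UTC-8).
Clara in UTC: 09:00-10:00, 14:00-16:00, 17:00-19:00 (add 8h to convert from UTC-8).
Keanu in UTC: 10:30-11:30, 12:00-14:00, 16:00-16:30 (add 8h to convert from UTC-8).
Yara in UTC: 09:00-11:00, 14:00-15:30, 16:30-18:30 (add 3h to convert from UTC-3).
Ana in UTC: 14:30-15:00, 16:30-18:30 (add 3h to convert from UTC-3).
Esperanza ∩ Hamid: 09:30-10:00, 10:30-12:00, 12:30-13:30, 15:30-16:30.
Esperanza ∩ Hamid ∩ Clara: 09:30-10:00, 15:30-16:00.
Esperanza ∩ Hamid ∩ Clara ∩ Keanu: ∅.
Esperanza ∩ Hamid ∩ Clara ∩ Keanu ∩ Yara: ∅.
Esperanza ∩ Hamid ∩ Clara ∩ Keanu ∩ Yara ∩ Ana: ∅.
There is no time when everyone is free.
There is no common window, so the total is 0 minutes.

0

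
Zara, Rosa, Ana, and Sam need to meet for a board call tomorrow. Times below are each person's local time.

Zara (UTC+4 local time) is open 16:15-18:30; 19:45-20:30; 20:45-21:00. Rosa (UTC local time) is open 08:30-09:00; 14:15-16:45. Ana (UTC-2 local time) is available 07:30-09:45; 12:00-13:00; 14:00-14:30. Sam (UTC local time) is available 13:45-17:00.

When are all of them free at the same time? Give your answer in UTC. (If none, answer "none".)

14:15-14:30, 16:00-16:30

Zara in UTC: 12:15-14:30, 15:45-16:30, 16:45-17:00 (subtract 4h to convert from UTC+4).
Rosa in UTC: 08:30-09:00, 14:15-16:45.
Ana in UTC: 09:30-11:45, 14:00-15:00, 16:00-16:30 (add 2h to convert from UTC-2).
Sam in UTC: 13:45-17:00.
Zara ∩ Rosa: 14:15-14:30, 15:45-16:30.
Zara ∩ Rosa ∩ Ana: 14:15-14:30, 16:00-16:30.
Zara ∩ Rosa ∩ Ana ∩ Sam: 14:15-14:30, 16:00-16:30.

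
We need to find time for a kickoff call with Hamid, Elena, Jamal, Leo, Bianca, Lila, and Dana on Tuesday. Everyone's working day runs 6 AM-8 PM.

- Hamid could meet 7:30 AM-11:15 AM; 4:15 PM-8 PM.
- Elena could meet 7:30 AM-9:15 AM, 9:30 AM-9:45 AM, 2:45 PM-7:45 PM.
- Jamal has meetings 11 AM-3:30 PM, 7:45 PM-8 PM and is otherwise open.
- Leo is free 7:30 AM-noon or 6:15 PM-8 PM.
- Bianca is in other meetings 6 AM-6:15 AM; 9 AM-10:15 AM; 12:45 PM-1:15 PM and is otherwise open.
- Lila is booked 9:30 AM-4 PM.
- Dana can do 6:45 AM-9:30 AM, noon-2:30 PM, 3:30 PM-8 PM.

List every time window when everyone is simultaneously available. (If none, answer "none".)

07:30-09:00, 18:15-19:45

Hamid free: 07:30-11:15, 16:15-20:00.
Elena free: 07:30-09:15, 09:30-09:45, 14:45-19:45.
Jamal free: 06:00-11:00, 15:30-19:45 (invert busy blocks within the working day).
Leo free: 07:30-12:00, 18:15-20:00.
Bianca free: 06:15-09:00, 10:15-12:45, 13:15-20:00 (invert busy blocks within the working day).
Lila free: 06:00-09:30, 16:00-20:00 (invert busy blocks within the working day).
Dana free: 06:45-09:30, 12:00-14:30, 15:30-20:00.
Hamid ∩ Elena: 07:30-09:15, 09:30-09:45, 16:15-19:45.
Hamid ∩ Elena ∩ Jamal: 07:30-09:15, 09:30-09:45, 16:15-19:45.
Hamid ∩ Elena ∩ Jamal ∩ Leo: 07:30-09:15, 09:30-09:45, 18:15-19:45.
Hamid ∩ Elena ∩ Jamal ∩ Leo ∩ Bianca: 07:30-09:00, 18:15-19:45.
Hamid ∩ Elena ∩ Jamal ∩ Leo ∩ Bianca ∩ Lila: 07:30-09:00, 18:15-19:45.
Hamid ∩ Elena ∩ Jamal ∩ Leo ∩ Bianca ∩ Lila ∩ Dana: 07:30-09:00, 18:15-19:45.
Those are the intersection windows.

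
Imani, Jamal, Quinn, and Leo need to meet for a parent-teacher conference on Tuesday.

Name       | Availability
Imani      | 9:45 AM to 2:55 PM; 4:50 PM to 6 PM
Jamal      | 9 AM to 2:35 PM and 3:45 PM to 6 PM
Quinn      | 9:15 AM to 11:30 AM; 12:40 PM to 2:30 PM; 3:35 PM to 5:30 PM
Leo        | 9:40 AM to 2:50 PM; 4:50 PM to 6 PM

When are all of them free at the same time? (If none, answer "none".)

Imani ∩ Jamal: 09:45-14:35, 16:50-18:00.
Imani ∩ Jamal ∩ Quinn: 09:45-11:30, 12:40-14:30, 16:50-17:30.
Imani ∩ Jamal ∩ Quinn ∩ Leo: 09:45-11:30, 12:40-14:30, 16:50-17:30.
So the common availability across everyone is 09:45-11:30, 12:40-14:30, 16:50-17:30.

09:45-11:30, 12:40-14:30, 16:50-17:30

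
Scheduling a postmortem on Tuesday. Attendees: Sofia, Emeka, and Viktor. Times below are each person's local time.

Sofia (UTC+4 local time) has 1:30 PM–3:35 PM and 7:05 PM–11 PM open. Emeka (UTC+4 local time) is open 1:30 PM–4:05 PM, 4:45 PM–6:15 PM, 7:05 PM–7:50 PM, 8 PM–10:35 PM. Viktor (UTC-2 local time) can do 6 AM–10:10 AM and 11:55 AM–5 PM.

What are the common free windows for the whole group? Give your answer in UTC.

09:30-11:35, 15:05-15:50, 16:00-18:35

Sofia in UTC: 09:30-11:35, 15:05-19:00 (subtract 4h to convert from UTC+4).
Emeka in UTC: 09:30-12:05, 12:45-14:15, 15:05-15:50, 16:00-18:35 (subtract 4h to convert from UTC+4).
Viktor in UTC: 08:00-12:10, 13:55-19:00 (add 2h to convert from UTC-2).
Sofia ∩ Emeka: 09:30-11:35, 15:05-15:50, 16:00-18:35.
Sofia ∩ Emeka ∩ Viktor: 09:30-11:35, 15:05-15:50, 16:00-18:35.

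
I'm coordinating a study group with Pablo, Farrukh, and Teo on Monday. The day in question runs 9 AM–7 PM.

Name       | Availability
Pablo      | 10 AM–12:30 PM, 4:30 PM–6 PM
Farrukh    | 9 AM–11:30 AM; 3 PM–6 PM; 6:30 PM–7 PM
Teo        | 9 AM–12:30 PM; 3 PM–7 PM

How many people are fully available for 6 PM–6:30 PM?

1

Teo can make the full 18:00-18:30 slot — that's 1.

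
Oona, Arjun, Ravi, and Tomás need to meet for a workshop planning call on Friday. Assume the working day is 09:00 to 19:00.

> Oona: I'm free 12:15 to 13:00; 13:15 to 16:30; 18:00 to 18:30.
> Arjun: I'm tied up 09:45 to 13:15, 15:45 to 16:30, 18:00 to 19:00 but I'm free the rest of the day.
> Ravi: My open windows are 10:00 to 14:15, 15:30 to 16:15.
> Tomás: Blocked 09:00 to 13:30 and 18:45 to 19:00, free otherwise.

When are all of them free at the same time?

Oona free: 12:15-13:00, 13:15-16:30, 18:00-18:30.
Arjun free: 09:00-09:45, 13:15-15:45, 16:30-18:00 (invert busy blocks within the working day).
Ravi free: 10:00-14:15, 15:30-16:15.
Tomás free: 13:30-18:45 (invert busy blocks within the working day).
Oona ∩ Arjun: 13:15-15:45.
Oona ∩ Arjun ∩ Ravi: 13:15-14:15, 15:30-15:45.
Oona ∩ Arjun ∩ Ravi ∩ Tomás: 13:30-14:15, 15:30-15:45.

13:30-14:15, 15:30-15:45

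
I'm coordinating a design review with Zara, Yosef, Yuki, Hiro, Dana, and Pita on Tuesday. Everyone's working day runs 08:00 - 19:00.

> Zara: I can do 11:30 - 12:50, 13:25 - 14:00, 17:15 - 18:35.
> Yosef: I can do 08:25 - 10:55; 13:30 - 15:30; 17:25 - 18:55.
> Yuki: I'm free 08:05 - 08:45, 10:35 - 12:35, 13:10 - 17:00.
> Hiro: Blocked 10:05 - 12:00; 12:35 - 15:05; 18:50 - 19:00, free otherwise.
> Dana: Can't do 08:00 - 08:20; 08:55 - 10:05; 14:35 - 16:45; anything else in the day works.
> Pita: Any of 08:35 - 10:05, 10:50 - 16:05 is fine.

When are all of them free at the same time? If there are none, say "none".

Zara free: 11:30-12:50, 13:25-14:00, 17:15-18:35.
Yosef free: 08:25-10:55, 13:30-15:30, 17:25-18:55.
Yuki free: 08:05-08:45, 10:35-12:35, 13:10-17:00.
Hiro free: 08:00-10:05, 12:00-12:35, 15:05-18:50 (invert busy blocks within the working day).
Dana free: 08:20-08:55, 10:05-14:35, 16:45-19:00 (invert busy blocks within the working day).
Pita free: 08:35-10:05, 10:50-16:05.
Zara ∩ Yosef: 13:30-14:00, 17:25-18:35.
Zara ∩ Yosef ∩ Yuki: 13:30-14:00.
Zara ∩ Yosef ∩ Yuki ∩ Hiro: ∅.
Zara ∩ Yosef ∩ Yuki ∩ Hiro ∩ Dana: ∅.
Zara ∩ Yosef ∩ Yuki ∩ Hiro ∩ Dana ∩ Pita: ∅.
There is no time when everyone is free.

none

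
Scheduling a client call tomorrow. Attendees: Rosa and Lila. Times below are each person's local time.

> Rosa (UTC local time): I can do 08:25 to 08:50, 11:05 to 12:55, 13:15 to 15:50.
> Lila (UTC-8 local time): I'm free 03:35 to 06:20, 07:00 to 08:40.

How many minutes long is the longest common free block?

80

Rosa in UTC: 08:25-08:50, 11:05-12:55, 13:15-15:50.
Lila in UTC: 11:35-14:20, 15:00-16:40 (add 8h to convert from UTC-8).
Rosa ∩ Lila: 11:35-12:55, 13:15-14:20, 15:00-15:50.
The longest is 11:35-12:55 at 80 minutes.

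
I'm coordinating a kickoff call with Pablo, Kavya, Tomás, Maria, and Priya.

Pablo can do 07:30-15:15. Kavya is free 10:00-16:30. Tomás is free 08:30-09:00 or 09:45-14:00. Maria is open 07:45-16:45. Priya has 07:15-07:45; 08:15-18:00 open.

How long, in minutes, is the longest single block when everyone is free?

240

Pablo ∩ Kavya: 10:00-15:15.
Pablo ∩ Kavya ∩ Tomás: 10:00-14:00.
Pablo ∩ Kavya ∩ Tomás ∩ Maria: 10:00-14:00.
Pablo ∩ Kavya ∩ Tomás ∩ Maria ∩ Priya: 10:00-14:00.
The longest is 10:00-14:00 at 240 minutes.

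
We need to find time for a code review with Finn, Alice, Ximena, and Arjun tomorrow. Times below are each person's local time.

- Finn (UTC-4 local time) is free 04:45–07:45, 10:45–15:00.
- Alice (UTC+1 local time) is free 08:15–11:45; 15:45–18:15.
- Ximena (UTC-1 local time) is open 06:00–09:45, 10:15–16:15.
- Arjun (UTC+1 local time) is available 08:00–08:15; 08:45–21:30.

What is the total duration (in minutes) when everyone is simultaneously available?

270

Finn in UTC: 08:45-11:45, 14:45-19:00 (add 4h to convert from UTC-4).
Alice in UTC: 07:15-10:45, 14:45-17:15 (subtract 1h to convert from UTC+1).
Ximena in UTC: 07:00-10:45, 11:15-17:15 (add 1h to convert from UTC-1).
Arjun in UTC: 07:00-07:15, 07:45-20:30 (subtract 1h to convert from UTC+1).
Finn ∩ Alice: 08:45-10:45, 14:45-17:15.
Finn ∩ Alice ∩ Ximena: 08:45-10:45, 14:45-17:15.
Finn ∩ Alice ∩ Ximena ∩ Arjun: 08:45-10:45, 14:45-17:15.
Those are the intersection windows.
Summing the common windows: 120 + 150 = 270 minutes.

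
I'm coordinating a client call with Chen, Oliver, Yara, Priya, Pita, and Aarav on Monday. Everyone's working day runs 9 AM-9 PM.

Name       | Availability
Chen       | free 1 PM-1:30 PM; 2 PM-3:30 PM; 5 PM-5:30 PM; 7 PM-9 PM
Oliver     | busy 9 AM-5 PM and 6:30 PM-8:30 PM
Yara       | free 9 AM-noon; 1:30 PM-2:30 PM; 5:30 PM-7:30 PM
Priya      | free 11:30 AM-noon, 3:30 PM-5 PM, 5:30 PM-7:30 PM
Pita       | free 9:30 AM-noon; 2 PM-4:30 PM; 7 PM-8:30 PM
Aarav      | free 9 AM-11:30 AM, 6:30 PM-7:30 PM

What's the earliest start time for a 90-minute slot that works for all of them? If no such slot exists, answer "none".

Chen free: 13:00-13:30, 14:00-15:30, 17:00-17:30, 19:00-21:00.
Oliver free: 17:00-18:30, 20:30-21:00 (invert busy blocks within the working day).
Yara free: 09:00-12:00, 13:30-14:30, 17:30-19:30.
Priya free: 11:30-12:00, 15:30-17:00, 17:30-19:30.
Pita free: 09:30-12:00, 14:00-16:30, 19:00-20:30.
Aarav free: 09:00-11:30, 18:30-19:30.
Chen ∩ Oliver: 17:00-17:30, 20:30-21:00.
Chen ∩ Oliver ∩ Yara: ∅.
Chen ∩ Oliver ∩ Yara ∩ Priya: ∅.
Chen ∩ Oliver ∩ Yara ∩ Priya ∩ Pita: ∅.
Chen ∩ Oliver ∩ Yara ∩ Priya ∩ Pita ∩ Aarav: ∅.
There is no time when everyone is free.
No common window is at least 90 minutes long.

none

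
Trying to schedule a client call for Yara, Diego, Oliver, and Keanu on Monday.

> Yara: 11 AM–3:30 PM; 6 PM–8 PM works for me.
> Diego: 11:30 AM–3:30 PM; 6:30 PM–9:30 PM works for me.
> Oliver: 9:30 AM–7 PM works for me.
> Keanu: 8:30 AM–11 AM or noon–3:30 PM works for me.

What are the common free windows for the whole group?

12:00-15:30

Yara ∩ Diego: 11:30-15:30, 18:30-20:00.
Yara ∩ Diego ∩ Oliver: 11:30-15:30, 18:30-19:00.
Yara ∩ Diego ∩ Oliver ∩ Keanu: 12:00-15:30.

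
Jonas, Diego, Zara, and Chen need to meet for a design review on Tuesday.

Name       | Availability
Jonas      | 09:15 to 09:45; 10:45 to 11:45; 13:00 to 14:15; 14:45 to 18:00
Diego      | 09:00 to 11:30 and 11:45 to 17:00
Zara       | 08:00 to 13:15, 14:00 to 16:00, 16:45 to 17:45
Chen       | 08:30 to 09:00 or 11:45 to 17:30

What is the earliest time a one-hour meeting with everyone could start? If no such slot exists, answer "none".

Jonas ∩ Diego: 09:15-09:45, 10:45-11:30, 13:00-14:15, 14:45-17:00.
Jonas ∩ Diego ∩ Zara: 09:15-09:45, 10:45-11:30, 13:00-13:15, 14:00-14:15, 14:45-16:00, 16:45-17:00.
Jonas ∩ Diego ∩ Zara ∩ Chen: 13:00-13:15, 14:00-14:15, 14:45-16:00, 16:45-17:00.
The first common window of at least 60 minutes is 14:45-16:00, so the earliest start is 14:45.

14:45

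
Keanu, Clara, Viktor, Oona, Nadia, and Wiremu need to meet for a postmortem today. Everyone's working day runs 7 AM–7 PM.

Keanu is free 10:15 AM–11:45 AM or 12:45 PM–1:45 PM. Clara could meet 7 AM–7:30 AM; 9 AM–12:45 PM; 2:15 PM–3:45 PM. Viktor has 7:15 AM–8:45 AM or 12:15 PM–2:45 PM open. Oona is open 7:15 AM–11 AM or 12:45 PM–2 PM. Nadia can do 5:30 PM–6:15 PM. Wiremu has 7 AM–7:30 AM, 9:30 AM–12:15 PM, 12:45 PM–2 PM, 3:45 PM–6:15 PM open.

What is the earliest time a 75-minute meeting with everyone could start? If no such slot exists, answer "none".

Keanu ∩ Clara: 10:15-11:45.
Keanu ∩ Clara ∩ Viktor: ∅.
Keanu ∩ Clara ∩ Viktor ∩ Oona: ∅.
Keanu ∩ Clara ∩ Viktor ∩ Oona ∩ Nadia: ∅.
Keanu ∩ Clara ∩ Viktor ∩ Oona ∩ Nadia ∩ Wiremu: ∅.
There is no time when everyone is free.
No common window is at least 75 minutes long.

none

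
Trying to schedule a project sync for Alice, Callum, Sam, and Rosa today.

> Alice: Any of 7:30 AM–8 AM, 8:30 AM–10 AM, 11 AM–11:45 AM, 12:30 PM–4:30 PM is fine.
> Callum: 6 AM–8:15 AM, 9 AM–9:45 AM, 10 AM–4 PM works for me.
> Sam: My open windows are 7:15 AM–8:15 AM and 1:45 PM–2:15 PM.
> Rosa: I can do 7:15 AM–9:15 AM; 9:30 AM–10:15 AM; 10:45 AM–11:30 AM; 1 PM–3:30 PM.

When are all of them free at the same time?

Alice ∩ Callum: 07:30-08:00, 09:00-09:45, 11:00-11:45, 12:30-16:00.
Alice ∩ Callum ∩ Sam: 07:30-08:00, 13:45-14:15.
Alice ∩ Callum ∩ Sam ∩ Rosa: 07:30-08:00, 13:45-14:15.

07:30-08:00, 13:45-14:15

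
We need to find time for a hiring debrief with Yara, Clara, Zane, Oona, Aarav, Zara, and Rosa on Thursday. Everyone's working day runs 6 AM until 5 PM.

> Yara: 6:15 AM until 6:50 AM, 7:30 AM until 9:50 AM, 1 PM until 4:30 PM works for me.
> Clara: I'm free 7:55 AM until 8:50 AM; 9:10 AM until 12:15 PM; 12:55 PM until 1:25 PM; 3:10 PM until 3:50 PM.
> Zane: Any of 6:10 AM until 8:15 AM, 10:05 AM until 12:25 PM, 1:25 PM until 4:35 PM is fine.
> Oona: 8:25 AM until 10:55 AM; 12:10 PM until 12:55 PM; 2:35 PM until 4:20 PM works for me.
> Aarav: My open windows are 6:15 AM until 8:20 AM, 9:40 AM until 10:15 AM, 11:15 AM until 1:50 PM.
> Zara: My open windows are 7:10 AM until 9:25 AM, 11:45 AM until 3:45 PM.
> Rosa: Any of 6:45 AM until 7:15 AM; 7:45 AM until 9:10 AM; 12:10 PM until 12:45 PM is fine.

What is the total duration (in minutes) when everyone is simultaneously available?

0

Yara ∩ Clara: 07:55-08:50, 09:10-09:50, 13:00-13:25, 15:10-15:50.
Yara ∩ Clara ∩ Zane: 07:55-08:15, 15:10-15:50.
Yara ∩ Clara ∩ Zane ∩ Oona: 15:10-15:50.
Yara ∩ Clara ∩ Zane ∩ Oona ∩ Aarav: ∅.
Yara ∩ Clara ∩ Zane ∩ Oona ∩ Aarav ∩ Zara: ∅.
Yara ∩ Clara ∩ Zane ∩ Oona ∩ Aarav ∩ Zara ∩ Rosa: ∅.
There is no time when everyone is free.
There is no common window, so the total is 0 minutes.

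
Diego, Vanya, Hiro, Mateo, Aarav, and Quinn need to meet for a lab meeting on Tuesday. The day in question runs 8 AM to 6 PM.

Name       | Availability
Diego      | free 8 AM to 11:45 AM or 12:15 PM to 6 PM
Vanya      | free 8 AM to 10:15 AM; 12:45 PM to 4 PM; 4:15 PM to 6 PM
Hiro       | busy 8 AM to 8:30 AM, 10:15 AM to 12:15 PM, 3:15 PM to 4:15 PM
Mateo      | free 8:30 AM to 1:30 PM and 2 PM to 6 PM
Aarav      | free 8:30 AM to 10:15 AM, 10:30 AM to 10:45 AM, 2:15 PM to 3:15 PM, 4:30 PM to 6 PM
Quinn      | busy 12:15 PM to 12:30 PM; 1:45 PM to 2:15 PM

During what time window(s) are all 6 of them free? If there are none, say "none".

Diego free: 08:00-11:45, 12:15-18:00.
Vanya free: 08:00-10:15, 12:45-16:00, 16:15-18:00.
Hiro free: 08:30-10:15, 12:15-15:15, 16:15-18:00 (invert busy blocks within the working day).
Mateo free: 08:30-13:30, 14:00-18:00.
Aarav free: 08:30-10:15, 10:30-10:45, 14:15-15:15, 16:30-18:00.
Quinn free: 08:00-12:15, 12:30-13:45, 14:15-18:00 (invert busy blocks within the working day).
Diego ∩ Vanya: 08:00-10:15, 12:45-16:00, 16:15-18:00.
Diego ∩ Vanya ∩ Hiro: 08:30-10:15, 12:45-15:15, 16:15-18:00.
Diego ∩ Vanya ∩ Hiro ∩ Mateo: 08:30-10:15, 12:45-13:30, 14:00-15:15, 16:15-18:00.
Diego ∩ Vanya ∩ Hiro ∩ Mateo ∩ Aarav: 08:30-10:15, 14:15-15:15, 16:30-18:00.
Diego ∩ Vanya ∩ Hiro ∩ Mateo ∩ Aarav ∩ Quinn: 08:30-10:15, 14:15-15:15, 16:30-18:00.

08:30-10:15, 14:15-15:15, 16:30-18:00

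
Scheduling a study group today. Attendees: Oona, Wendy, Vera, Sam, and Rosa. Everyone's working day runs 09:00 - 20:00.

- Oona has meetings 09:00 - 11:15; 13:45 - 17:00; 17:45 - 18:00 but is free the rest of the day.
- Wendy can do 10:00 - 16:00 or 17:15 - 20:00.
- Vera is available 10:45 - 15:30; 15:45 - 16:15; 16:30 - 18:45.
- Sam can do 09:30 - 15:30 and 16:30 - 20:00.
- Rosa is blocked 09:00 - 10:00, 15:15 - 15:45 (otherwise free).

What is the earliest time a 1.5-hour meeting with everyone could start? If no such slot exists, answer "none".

Oona free: 11:15-13:45, 17:00-17:45, 18:00-20:00 (invert busy blocks within the working day).
Wendy free: 10:00-16:00, 17:15-20:00.
Vera free: 10:45-15:30, 15:45-16:15, 16:30-18:45.
Sam free: 09:30-15:30, 16:30-20:00.
Rosa free: 10:00-15:15, 15:45-20:00 (invert busy blocks within the working day).
Oona ∩ Wendy: 11:15-13:45, 17:15-17:45, 18:00-20:00.
Oona ∩ Wendy ∩ Vera: 11:15-13:45, 17:15-17:45, 18:00-18:45.
Oona ∩ Wendy ∩ Vera ∩ Sam: 11:15-13:45, 17:15-17:45, 18:00-18:45.
Oona ∩ Wendy ∩ Vera ∩ Sam ∩ Rosa: 11:15-13:45, 17:15-17:45, 18:00-18:45.
The first common window of at least 90 minutes is 11:15-13:45, so the earliest start is 11:15.

11:15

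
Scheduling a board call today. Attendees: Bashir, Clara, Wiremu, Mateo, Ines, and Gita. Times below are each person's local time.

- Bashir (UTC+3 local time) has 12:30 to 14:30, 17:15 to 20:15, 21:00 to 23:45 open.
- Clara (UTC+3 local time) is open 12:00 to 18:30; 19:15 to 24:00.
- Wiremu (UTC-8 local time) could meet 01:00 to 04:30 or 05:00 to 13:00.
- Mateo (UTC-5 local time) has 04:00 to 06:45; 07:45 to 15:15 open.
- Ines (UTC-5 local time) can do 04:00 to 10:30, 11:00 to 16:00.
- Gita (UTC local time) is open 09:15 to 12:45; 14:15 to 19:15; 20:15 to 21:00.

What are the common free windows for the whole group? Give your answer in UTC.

Bashir in UTC: 09:30-11:30, 14:15-17:15, 18:00-20:45 (subtract 3h to convert from UTC+3).
Clara in UTC: 09:00-15:30, 16:15-21:00 (subtract 3h to convert from UTC+3).
Wiremu in UTC: 09:00-12:30, 13:00-21:00 (add 8h to convert from UTC-8).
Mateo in UTC: 09:00-11:45, 12:45-20:15 (add 5h to convert from UTC-5).
Ines in UTC: 09:00-15:30, 16:00-21:00 (add 5h to convert from UTC-5).
Gita in UTC: 09:15-12:45, 14:15-19:15, 20:15-21:00.
Bashir ∩ Clara: 09:30-11:30, 14:15-15:30, 16:15-17:15, 18:00-20:45.
Bashir ∩ Clara ∩ Wiremu: 09:30-11:30, 14:15-15:30, 16:15-17:15, 18:00-20:45.
Bashir ∩ Clara ∩ Wiremu ∩ Mateo: 09:30-11:30, 14:15-15:30, 16:15-17:15, 18:00-20:15.
Bashir ∩ Clara ∩ Wiremu ∩ Mateo ∩ Ines: 09:30-11:30, 14:15-15:30, 16:15-17:15, 18:00-20:15.
Bashir ∩ Clara ∩ Wiremu ∩ Mateo ∩ Ines ∩ Gita: 09:30-11:30, 14:15-15:30, 16:15-17:15, 18:00-19:15.
Those are the intersection windows.

09:30-11:30, 14:15-15:30, 16:15-17:15, 18:00-19:15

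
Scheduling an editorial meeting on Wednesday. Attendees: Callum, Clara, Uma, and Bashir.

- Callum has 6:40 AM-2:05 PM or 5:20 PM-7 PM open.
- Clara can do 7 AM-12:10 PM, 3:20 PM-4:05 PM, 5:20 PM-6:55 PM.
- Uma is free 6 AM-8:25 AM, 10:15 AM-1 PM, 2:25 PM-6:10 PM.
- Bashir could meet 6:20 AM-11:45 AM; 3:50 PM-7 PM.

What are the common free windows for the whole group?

07:00-08:25, 10:15-11:45, 17:20-18:10

Callum ∩ Clara: 07:00-12:10, 17:20-18:55.
Callum ∩ Clara ∩ Uma: 07:00-08:25, 10:15-12:10, 17:20-18:10.
Callum ∩ Clara ∩ Uma ∩ Bashir: 07:00-08:25, 10:15-11:45, 17:20-18:10.
Those are the intersection windows.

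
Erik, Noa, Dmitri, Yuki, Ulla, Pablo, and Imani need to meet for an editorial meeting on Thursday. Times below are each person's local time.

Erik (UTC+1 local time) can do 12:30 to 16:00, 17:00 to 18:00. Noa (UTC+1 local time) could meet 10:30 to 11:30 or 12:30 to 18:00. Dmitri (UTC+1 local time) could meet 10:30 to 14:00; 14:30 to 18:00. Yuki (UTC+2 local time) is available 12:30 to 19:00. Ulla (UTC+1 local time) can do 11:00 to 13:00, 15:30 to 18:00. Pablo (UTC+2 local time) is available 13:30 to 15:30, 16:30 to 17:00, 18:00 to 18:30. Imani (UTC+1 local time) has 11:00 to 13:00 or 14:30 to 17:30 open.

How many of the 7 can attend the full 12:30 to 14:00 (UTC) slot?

Erik in UTC: 11:30-15:00, 16:00-17:00 (subtract 1h to convert from UTC+1).
Noa in UTC: 09:30-10:30, 11:30-17:00 (subtract 1h to convert from UTC+1).
Dmitri in UTC: 09:30-13:00, 13:30-17:00 (subtract 1h to convert from UTC+1).
Yuki in UTC: 10:30-17:00 (subtract 2h to convert from UTC+2).
Ulla in UTC: 10:00-12:00, 14:30-17:00 (subtract 1h to convert from UTC+1).
Pablo in UTC: 11:30-13:30, 14:30-15:00, 16:00-16:30 (subtract 2h to convert from UTC+2).
Imani in UTC: 10:00-12:00, 13:30-16:30 (subtract 1h to convert from UTC+1).
Erik, Noa, and Yuki can make the full 12:30-14:00 slot — that's 3.

3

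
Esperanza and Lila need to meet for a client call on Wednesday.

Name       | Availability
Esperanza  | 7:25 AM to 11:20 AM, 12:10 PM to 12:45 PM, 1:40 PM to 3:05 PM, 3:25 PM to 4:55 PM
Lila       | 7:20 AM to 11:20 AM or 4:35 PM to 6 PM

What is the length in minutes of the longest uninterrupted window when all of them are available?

Esperanza ∩ Lila: 07:25-11:20, 16:35-16:55.
Those are the intersection windows.
The longest is 07:25-11:20 at 235 minutes.

235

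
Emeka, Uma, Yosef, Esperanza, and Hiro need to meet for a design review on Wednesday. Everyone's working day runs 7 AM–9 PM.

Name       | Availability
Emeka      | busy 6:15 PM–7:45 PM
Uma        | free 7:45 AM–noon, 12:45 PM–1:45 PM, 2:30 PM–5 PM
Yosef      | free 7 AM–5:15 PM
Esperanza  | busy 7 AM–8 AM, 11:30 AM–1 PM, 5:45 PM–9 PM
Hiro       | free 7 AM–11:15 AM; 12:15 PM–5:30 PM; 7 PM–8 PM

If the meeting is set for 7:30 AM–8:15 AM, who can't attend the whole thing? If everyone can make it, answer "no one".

Esperanza, Uma

Emeka free: 07:00-18:15, 19:45-21:00 (invert busy blocks within the working day).
Uma free: 07:45-12:00, 12:45-13:45, 14:30-17:00.
Yosef free: 07:00-17:15.
Esperanza free: 08:00-11:30, 13:00-17:45 (invert busy blocks within the working day).
Hiro free: 07:00-11:15, 12:15-17:30, 19:00-20:00.
Emeka: free for 07:30-08:15. Uma: not fully free for 07:30-08:15. Yosef: free for 07:30-08:15. Esperanza: not fully free for 07:30-08:15. Hiro: free for 07:30-08:15.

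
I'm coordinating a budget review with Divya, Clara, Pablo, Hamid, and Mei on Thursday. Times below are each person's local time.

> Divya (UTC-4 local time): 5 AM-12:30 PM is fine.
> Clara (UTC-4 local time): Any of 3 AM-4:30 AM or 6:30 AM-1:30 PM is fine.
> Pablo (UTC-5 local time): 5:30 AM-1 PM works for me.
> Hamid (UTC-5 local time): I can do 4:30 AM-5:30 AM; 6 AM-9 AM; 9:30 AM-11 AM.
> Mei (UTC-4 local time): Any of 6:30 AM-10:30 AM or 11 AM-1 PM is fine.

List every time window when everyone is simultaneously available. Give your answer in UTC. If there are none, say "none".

11:00-14:00, 15:00-16:00

Divya in UTC: 09:00-16:30 (add 4h to convert from UTC-4).
Clara in UTC: 07:00-08:30, 10:30-17:30 (add 4h to convert from UTC-4).
Pablo in UTC: 10:30-18:00 (add 5h to convert from UTC-5).
Hamid in UTC: 09:30-10:30, 11:00-14:00, 14:30-16:00 (add 5h to convert from UTC-5).
Mei in UTC: 10:30-14:30, 15:00-17:00 (add 4h to convert from UTC-4).
Divya ∩ Clara: 10:30-16:30.
Divya ∩ Clara ∩ Pablo: 10:30-16:30.
Divya ∩ Clara ∩ Pablo ∩ Hamid: 11:00-14:00, 14:30-16:00.
Divya ∩ Clara ∩ Pablo ∩ Hamid ∩ Mei: 11:00-14:00, 15:00-16:00.
Those are the intersection windows.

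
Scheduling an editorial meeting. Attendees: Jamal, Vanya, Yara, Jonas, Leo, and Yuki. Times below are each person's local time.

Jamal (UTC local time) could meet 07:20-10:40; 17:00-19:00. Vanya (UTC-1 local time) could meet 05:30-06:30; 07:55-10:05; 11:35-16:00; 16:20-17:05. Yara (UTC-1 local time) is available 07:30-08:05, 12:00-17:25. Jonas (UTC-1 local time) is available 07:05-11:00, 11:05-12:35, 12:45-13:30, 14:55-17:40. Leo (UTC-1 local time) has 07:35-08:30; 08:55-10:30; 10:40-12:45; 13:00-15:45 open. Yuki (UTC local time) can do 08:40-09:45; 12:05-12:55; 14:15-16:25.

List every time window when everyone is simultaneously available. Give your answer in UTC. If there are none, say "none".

Jamal in UTC: 07:20-10:40, 17:00-19:00.
Vanya in UTC: 06:30-07:30, 08:55-11:05, 12:35-17:00, 17:20-18:05 (add 1h to convert from UTC-1).
Yara in UTC: 08:30-09:05, 13:00-18:25 (add 1h to convert from UTC-1).
Jonas in UTC: 08:05-12:00, 12:05-13:35, 13:45-14:30, 15:55-18:40 (add 1h to convert from UTC-1).
Leo in UTC: 08:35-09:30, 09:55-11:30, 11:40-13:45, 14:00-16:45 (add 1h to convert from UTC-1).
Yuki in UTC: 08:40-09:45, 12:05-12:55, 14:15-16:25.
Jamal ∩ Vanya: 07:20-07:30, 08:55-10:40, 17:20-18:05.
Jamal ∩ Vanya ∩ Yara: 08:55-09:05, 17:20-18:05.
Jamal ∩ Vanya ∩ Yara ∩ Jonas: 08:55-09:05, 17:20-18:05.
Jamal ∩ Vanya ∩ Yara ∩ Jonas ∩ Leo: 08:55-09:05.
Jamal ∩ Vanya ∩ Yara ∩ Jonas ∩ Leo ∩ Yuki: 08:55-09:05.

08:55-09:05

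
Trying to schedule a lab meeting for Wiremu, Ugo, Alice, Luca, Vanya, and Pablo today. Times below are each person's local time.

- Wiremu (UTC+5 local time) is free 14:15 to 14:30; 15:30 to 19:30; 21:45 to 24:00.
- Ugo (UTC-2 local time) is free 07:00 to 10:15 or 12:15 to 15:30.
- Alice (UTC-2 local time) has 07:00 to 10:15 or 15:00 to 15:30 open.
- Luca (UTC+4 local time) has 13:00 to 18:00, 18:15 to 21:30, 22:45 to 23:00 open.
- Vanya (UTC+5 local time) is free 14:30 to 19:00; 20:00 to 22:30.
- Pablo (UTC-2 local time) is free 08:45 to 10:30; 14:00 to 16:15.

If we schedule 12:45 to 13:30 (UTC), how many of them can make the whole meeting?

Wiremu in UTC: 09:15-09:30, 10:30-14:30, 16:45-19:00 (subtract 5h to convert from UTC+5).
Ugo in UTC: 09:00-12:15, 14:15-17:30 (add 2h to convert from UTC-2).
Alice in UTC: 09:00-12:15, 17:00-17:30 (add 2h to convert from UTC-2).
Luca in UTC: 09:00-14:00, 14:15-17:30, 18:45-19:00 (subtract 4h to convert from UTC+4).
Vanya in UTC: 09:30-14:00, 15:00-17:30 (subtract 5h to convert from UTC+5).
Pablo in UTC: 10:45-12:30, 16:00-18:15 (add 2h to convert from UTC-2).
Wiremu, Luca, and Vanya can make the full 12:45-13:30 slot — that's 3.

3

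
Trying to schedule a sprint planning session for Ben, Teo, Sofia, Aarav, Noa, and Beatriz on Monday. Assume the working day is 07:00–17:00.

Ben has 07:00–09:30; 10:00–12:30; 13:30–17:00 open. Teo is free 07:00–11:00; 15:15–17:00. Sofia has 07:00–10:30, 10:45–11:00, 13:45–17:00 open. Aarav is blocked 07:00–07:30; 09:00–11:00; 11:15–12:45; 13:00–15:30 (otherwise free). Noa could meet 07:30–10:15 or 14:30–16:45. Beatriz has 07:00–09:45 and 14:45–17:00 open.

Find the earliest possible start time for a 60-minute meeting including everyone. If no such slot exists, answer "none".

07:30

Ben free: 07:00-09:30, 10:00-12:30, 13:30-17:00.
Teo free: 07:00-11:00, 15:15-17:00.
Sofia free: 07:00-10:30, 10:45-11:00, 13:45-17:00.
Aarav free: 07:30-09:00, 11:00-11:15, 12:45-13:00, 15:30-17:00 (invert busy blocks within the working day).
Noa free: 07:30-10:15, 14:30-16:45.
Beatriz free: 07:00-09:45, 14:45-17:00.
Ben ∩ Teo: 07:00-09:30, 10:00-11:00, 15:15-17:00.
Ben ∩ Teo ∩ Sofia: 07:00-09:30, 10:00-10:30, 10:45-11:00, 15:15-17:00.
Ben ∩ Teo ∩ Sofia ∩ Aarav: 07:30-09:00, 15:30-17:00.
Ben ∩ Teo ∩ Sofia ∩ Aarav ∩ Noa: 07:30-09:00, 15:30-16:45.
Ben ∩ Teo ∩ Sofia ∩ Aarav ∩ Noa ∩ Beatriz: 07:30-09:00, 15:30-16:45.
The first common window of at least 60 minutes is 07:30-09:00, so the earliest start is 07:30.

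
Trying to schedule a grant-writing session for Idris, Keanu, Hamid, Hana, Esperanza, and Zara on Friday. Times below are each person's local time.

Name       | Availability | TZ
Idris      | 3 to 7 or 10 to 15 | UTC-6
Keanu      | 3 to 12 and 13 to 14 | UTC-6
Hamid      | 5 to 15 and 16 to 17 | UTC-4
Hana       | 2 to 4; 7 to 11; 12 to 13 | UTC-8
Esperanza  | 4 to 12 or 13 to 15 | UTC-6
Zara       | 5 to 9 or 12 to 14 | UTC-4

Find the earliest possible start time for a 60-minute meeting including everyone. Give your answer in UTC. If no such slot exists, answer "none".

Idris in UTC: 09:00-13:00, 16:00-21:00 (add 6h to convert from UTC-6).
Keanu in UTC: 09:00-18:00, 19:00-20:00 (add 6h to convert from UTC-6).
Hamid in UTC: 09:00-19:00, 20:00-21:00 (add 4h to convert from UTC-4).
Hana in UTC: 10:00-12:00, 15:00-19:00, 20:00-21:00 (add 8h to convert from UTC-8).
Esperanza in UTC: 10:00-18:00, 19:00-21:00 (add 6h to convert from UTC-6).
Zara in UTC: 09:00-13:00, 16:00-18:00 (add 4h to convert from UTC-4).
Idris ∩ Keanu: 09:00-13:00, 16:00-18:00, 19:00-20:00.
Idris ∩ Keanu ∩ Hamid: 09:00-13:00, 16:00-18:00.
Idris ∩ Keanu ∩ Hamid ∩ Hana: 10:00-12:00, 16:00-18:00.
Idris ∩ Keanu ∩ Hamid ∩ Hana ∩ Esperanza: 10:00-12:00, 16:00-18:00.
Idris ∩ Keanu ∩ Hamid ∩ Hana ∩ Esperanza ∩ Zara: 10:00-12:00, 16:00-18:00.
The first common window of at least 60 minutes is 10:00-12:00, so the earliest start is 10:00.

10:00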